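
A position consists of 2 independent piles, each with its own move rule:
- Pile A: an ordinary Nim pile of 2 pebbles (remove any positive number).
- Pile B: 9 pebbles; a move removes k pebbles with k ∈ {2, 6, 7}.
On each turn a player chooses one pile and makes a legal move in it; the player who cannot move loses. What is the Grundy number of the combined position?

Pile A is a plain Nim pile of size 2, so its Grundy value is 2.
Grundy values for pile B (subtraction set {2, 6, 7}):
g(0) = mex{} = 0
g(1) = mex{} = 0
g(2) = mex{0} = 1
g(3) = mex{0} = 1
g(4) = mex{1} = 0
g(5) = mex{1} = 0
g(6) = mex{0} = 1
g(7) = mex{0} = 1
g(8) = mex{0,1} = 2
g(9) = mex{1} = 0
So g(9) = 0.
The value of a disjunctive sum is the nim-sum of the parts.
Combined value = 2 XOR 0 = 2.

2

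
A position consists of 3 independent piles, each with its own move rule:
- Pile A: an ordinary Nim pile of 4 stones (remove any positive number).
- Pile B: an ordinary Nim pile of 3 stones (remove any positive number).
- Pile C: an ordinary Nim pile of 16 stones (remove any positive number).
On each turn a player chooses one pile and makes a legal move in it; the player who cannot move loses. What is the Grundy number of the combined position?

23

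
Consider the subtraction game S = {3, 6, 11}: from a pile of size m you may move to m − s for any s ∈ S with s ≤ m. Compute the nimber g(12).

1

Build the Grundy sequence with g(k) = mex{g(k−s) : s ∈ {3, 6, 11}, s ≤ k}:
k:     0  1  2  3  4  5  6  7  8  9 10 11 12
g(k):  0  0  0  1  1  1  2  2  2  0  0  3  1
So g(12) = 1.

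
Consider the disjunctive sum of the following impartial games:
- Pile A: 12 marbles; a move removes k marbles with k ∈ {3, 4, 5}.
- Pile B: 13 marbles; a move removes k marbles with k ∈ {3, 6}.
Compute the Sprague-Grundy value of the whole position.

Grundy values for pile A (subtraction set {3, 4, 5}):
k:     0  1  2  3  4  5  6  7  8  9 10 11 12
g(k):  0  0  0  1  1  1  2  2  0  0  0  1  1
So g(12) = 1.
Grundy values for pile B (subtraction set {3, 6}):
k:     0  1  2  3  4  5  6  7  8  9 10 11 12 13
g(k):  0  0  0  1  1  1  2  2  2  0  0  0  1  1
So g(13) = 1.
The value of a disjunctive sum is the nim-sum of the parts.
Combined value = 1 XOR 1 = 0.

0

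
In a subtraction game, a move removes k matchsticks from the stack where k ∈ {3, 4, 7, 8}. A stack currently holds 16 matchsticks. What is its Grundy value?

1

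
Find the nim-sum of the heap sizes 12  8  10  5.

11

Compute the nim-sum pairwise:
12 ^ 8 = 4
4 ^ 10 = 14
14 ^ 5 = 11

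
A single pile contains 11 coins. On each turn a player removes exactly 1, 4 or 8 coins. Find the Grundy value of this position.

2

Compute g(0), g(1), … for moves {1, 4, 8}:
k:     0  1  2  3  4  5  6  7  8  9 10 11
g(k):  0  1  0  1  2  0  1  0  1  2  3  2
So g(11) = 2.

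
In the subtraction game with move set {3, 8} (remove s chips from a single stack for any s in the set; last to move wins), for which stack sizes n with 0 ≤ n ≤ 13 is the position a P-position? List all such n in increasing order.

0, 1, 2, 6, 7, 11, 12, 13

Compute g(0), g(1), … for moves {3, 8}:
g(0) = mex{} = 0
g(1) = mex{} = 0
g(2) = mex{} = 0
g(3) = mex{0} = 1
g(4) = mex{0} = 1
g(5) = mex{0} = 1
g(6) = mex{1} = 0
g(7) = mex{1} = 0
g(8) = mex{0,1} = 2
g(9) = mex{0} = 1
g(10) = mex{0} = 1
g(11) = mex{1,2} = 0
g(12) = mex{1} = 0
g(13) = mex{1} = 0
The P-positions (g = 0) in 0..13 are 0, 1, 2, 6, 7, 11, 12, 13.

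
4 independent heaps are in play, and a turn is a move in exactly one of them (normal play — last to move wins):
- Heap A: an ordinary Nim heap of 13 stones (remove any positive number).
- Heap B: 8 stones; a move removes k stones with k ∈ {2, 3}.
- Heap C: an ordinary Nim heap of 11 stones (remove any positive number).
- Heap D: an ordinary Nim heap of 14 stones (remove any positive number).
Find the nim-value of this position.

9

Heap A is a plain Nim heap of size 13, so its Grundy value is 13.
Grundy values for heap B (subtraction set {2, 3}):
g(0) = mex{} = 0
g(1) = mex{} = 0
g(2) = mex{0} = 1
g(3) = mex{0} = 1
g(4) = mex{0,1} = 2
g(5) = mex{1} = 0
g(6) = mex{1,2} = 0
g(7) = mex{0,2} = 1
g(8) = mex{0} = 1
So g(8) = 1.
Heap C is a plain Nim heap of size 11, so its Grundy value is 11.
Heap D is a plain Nim heap of size 14, so its Grundy value is 14.
By the Sprague-Grundy theorem, the Grundy value of a sum of independent games is the XOR of the component values.
Combined value = 13 XOR 1 XOR 11 XOR 14 = 9.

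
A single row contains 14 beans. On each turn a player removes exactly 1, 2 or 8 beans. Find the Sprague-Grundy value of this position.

Grundy values for subtraction set {1, 2, 8}:
g(0) = mex{} = 0
g(1) = mex{0} = 1
g(2) = mex{0,1} = 2
g(3) = mex{1,2} = 0
g(4) = mex{0,2} = 1
g(5) = mex{0,1} = 2
g(6) = mex{1,2} = 0
g(7) = mex{0,2} = 1
g(8) = mex{0,1} = 2
g(9) = mex{1,2} = 0
g(10) = mex{0,2} = 1
g(11) = mex{0,1} = 2
g(12) = mex{1,2} = 0
g(13) = mex{0,2} = 1
g(14) = mex{0,1} = 2
So g(14) = 2.

2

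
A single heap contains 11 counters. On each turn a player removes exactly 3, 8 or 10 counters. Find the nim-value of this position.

3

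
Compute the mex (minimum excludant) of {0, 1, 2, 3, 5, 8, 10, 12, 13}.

The values 0, 1, 2, 3 are all present; 4 is the first non-negative integer missing from the set.

4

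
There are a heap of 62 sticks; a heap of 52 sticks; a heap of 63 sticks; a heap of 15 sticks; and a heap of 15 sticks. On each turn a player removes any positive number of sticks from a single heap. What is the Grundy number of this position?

53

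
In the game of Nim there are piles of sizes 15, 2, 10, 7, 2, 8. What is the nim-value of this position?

10

Nim-sum: 15 XOR 2 XOR 10 XOR 7 XOR 2 XOR 8 = 10.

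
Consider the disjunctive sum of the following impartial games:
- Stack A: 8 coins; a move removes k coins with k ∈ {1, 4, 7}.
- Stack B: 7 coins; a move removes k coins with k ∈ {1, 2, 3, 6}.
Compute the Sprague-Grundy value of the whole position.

Grundy values for stack A (subtraction set {1, 4, 7}):
g(0) = mex{} = 0
g(1) = mex{0} = 1
g(2) = mex{1} = 0
g(3) = mex{0} = 1
g(4) = mex{0,1} = 2
g(5) = mex{1,2} = 0
g(6) = mex{0} = 1
g(7) = mex{0,1} = 2
g(8) = mex{1,2} = 0
So g(8) = 0.
For stack B, compute g(0), g(1), … with moves {1, 2, 3, 6}:
g(0) = mex{} = 0
g(1) = mex{0} = 1
g(2) = mex{0,1} = 2
g(3) = mex{0,1,2} = 3
g(4) = mex{1,2,3} = 0
g(5) = mex{0,2,3} = 1
g(6) = mex{0,1,3} = 2
g(7) = mex{0,1,2} = 3
So g(7) = 3.
By the Sprague-Grundy theorem, the Grundy value of a sum of independent games is the XOR of the component values.
Combined value = 0 XOR 3 = 3.

3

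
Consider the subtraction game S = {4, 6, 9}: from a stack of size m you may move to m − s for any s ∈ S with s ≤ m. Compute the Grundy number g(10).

2

Compute g(0), g(1), … for moves {4, 6, 9}:
g(0) = mex{} = 0
g(1) = mex{} = 0
g(2) = mex{} = 0
g(3) = mex{} = 0
g(4) = mex{0} = 1
g(5) = mex{0} = 1
g(6) = mex{0} = 1
g(7) = mex{0} = 1
g(8) = mex{0,1} = 2
g(9) = mex{0,1} = 2
g(10) = mex{0,1} = 2
So g(10) = 2.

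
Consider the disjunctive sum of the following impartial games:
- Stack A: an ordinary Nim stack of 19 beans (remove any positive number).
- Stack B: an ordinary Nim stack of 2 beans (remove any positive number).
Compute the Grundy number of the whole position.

Stack A is a plain Nim stack of size 19, so its Grundy value is 19.
Stack B is a plain Nim stack of size 2, so its Grundy value is 2.
The value of a disjunctive sum is the nim-sum of the parts.
Combined value = 19 XOR 2 = 17.

17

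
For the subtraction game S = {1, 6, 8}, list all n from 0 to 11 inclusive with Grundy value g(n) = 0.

0, 2, 4, 7, 9, 11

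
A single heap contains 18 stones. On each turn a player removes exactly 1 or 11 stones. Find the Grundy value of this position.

0

Grundy values for subtraction set {1, 11}:
k:     0  1  2  3  4  5  6  7  8  9 10 11 12 13 14 15 16 17 18
g(k):  0  1  0  1  0  1  0  1  0  1  0  1  0  1  0  1  0  1  0
So g(18) = 0.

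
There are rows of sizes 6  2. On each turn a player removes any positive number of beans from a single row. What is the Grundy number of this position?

4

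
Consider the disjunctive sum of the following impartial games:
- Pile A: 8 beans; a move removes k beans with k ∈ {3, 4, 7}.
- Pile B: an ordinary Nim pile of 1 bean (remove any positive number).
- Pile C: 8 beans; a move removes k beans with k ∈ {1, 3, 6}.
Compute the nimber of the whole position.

1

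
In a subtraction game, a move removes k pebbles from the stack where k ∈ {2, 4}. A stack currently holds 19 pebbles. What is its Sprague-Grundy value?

0

Build the Grundy sequence with g(k) = mex{g(k−s) : s ∈ {2, 4}, s ≤ k}:
k:     0  1  2  3  4  5  6  7  8  9 10 11 12 13 14 15 16 17 18 19
g(k):  0  0  1  1  2  2  0  0  1  1  2  2  0  0  1  1  2  2  0  0
So g(19) = 0.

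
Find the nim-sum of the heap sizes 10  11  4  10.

Compute the nim-sum pairwise:
10 ⊕ 11 = 1
1 ⊕ 4 = 5
5 ⊕ 10 = 15

15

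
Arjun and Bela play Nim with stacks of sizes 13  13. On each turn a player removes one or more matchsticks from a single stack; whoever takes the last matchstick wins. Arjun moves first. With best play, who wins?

Bela wins

Compute the nim-sum pairwise:
13 XOR 13 = 0
The nim-sum is 0, so this is a P-position: the player to move is in a losing position under optimal play; Arjun is about to move from it and so loses — Bela wins.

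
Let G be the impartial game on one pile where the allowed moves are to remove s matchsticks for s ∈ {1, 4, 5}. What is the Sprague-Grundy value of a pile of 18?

Build the Grundy sequence with g(k) = mex{g(k−s) : s ∈ {1, 4, 5}, s ≤ k}:
k:     0  1  2  3  4  5  6  7  8  9 10 11 12 13 14 15 16 17 18
g(k):  0  1  0  1  2  3  2  3  0  1  0  1  2  3  2  3  0  1  0
So g(18) = 0.

0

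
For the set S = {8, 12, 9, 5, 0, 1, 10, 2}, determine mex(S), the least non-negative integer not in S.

3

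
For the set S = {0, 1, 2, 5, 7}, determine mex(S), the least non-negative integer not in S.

The values 0, 1, 2 are all present; 3 is the first non-negative integer missing from the set.

3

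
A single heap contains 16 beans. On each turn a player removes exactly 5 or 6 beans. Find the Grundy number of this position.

Build the Grundy sequence with g(k) = mex{g(k−s) : s ∈ {5, 6}, s ≤ k}:
k:     0  1  2  3  4  5  6  7  8  9 10 11 12 13 14 15 16
g(k):  0  0  0  0  0  1  1  1  1  1  2  0  0  0  0  0  1
So g(16) = 1.

1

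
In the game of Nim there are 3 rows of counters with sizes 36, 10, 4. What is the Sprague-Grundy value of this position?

42

In binary:
  100100  (36)
  001010  (10)
  000100  (4)
  ------
  101010  (42)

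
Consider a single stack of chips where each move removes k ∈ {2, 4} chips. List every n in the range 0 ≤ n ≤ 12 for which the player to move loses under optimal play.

0, 1, 6, 7, 12

Compute g(0), g(1), … for moves {2, 4}:
k:     0  1  2  3  4  5  6  7  8  9 10 11 12
g(k):  0  0  1  1  2  2  0  0  1  1  2  2  0
The P-positions (g = 0) in 0..12 are 0, 1, 6, 7, 12.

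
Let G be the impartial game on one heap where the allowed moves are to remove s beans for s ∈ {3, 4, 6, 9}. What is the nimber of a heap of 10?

3

Grundy values for subtraction set {3, 4, 6, 9}:
k:     0  1  2  3  4  5  6  7  8  9 10
g(k):  0  0  0  1  1  1  2  2  2  3  3
So g(10) = 3.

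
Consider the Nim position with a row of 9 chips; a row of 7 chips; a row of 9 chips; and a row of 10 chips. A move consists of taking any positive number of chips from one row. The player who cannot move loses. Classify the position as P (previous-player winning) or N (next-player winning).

N-position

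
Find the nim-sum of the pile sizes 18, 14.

Write each in binary and XOR column by column:
  10010  (18)
  01110  (14)
  -----
  11100  (28)

28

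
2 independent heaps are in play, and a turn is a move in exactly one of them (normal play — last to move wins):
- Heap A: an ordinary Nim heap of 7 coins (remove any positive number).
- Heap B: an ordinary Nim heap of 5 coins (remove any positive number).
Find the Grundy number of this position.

Heap A is a plain Nim heap of size 7, so its Grundy value is 7.
Heap B is a plain Nim heap of size 5, so its Grundy value is 5.
By the Sprague-Grundy theorem, the Grundy value of a sum of independent games is the XOR of the component values.
Combined value = 7 ⊕ 5 = 2.

2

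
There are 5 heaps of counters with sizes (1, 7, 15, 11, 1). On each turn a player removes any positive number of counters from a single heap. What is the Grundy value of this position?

3

Nim-sum: 1 XOR 7 XOR 15 XOR 11 XOR 1 = 3.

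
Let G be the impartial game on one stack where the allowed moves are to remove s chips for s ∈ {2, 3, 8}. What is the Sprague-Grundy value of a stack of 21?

0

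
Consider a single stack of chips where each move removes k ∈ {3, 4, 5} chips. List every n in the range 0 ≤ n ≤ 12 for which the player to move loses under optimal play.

0, 1, 2, 8, 9, 10

Build the Grundy sequence with g(k) = mex{g(k−s) : s ∈ {3, 4, 5}, s ≤ k}:
k:     0  1  2  3  4  5  6  7  8  9 10 11 12
g(k):  0  0  0  1  1  1  2  2  0  0  0  1  1
The P-positions (g = 0) in 0..12 are 0, 1, 2, 8, 9, 10.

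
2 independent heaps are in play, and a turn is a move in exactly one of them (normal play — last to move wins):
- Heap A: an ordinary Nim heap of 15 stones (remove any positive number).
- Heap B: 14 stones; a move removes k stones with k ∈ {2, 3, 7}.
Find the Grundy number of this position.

Heap A is a plain Nim heap of size 15, so its Grundy value is 15.
Build the Grundy sequence for heap B with g(k) = mex{g(k−s) : s ∈ {2, 3, 7}, s ≤ k}:
g(0) = mex{} = 0
g(1) = mex{} = 0
g(2) = mex{0} = 1
g(3) = mex{0} = 1
g(4) = mex{0,1} = 2
g(5) = mex{1} = 0
g(6) = mex{1,2} = 0
g(7) = mex{0,2} = 1
g(8) = mex{0} = 1
g(9) = mex{0,1} = 2
g(10) = mex{1} = 0
g(11) = mex{1,2} = 0
g(12) = mex{0,2} = 1
g(13) = mex{0} = 1
g(14) = mex{0,1} = 2
So g(14) = 2.
By the Sprague-Grundy theorem, the Grundy value of a sum of independent games is the XOR of the component values.
Combined value = 15 ⊕ 2 = 13.

13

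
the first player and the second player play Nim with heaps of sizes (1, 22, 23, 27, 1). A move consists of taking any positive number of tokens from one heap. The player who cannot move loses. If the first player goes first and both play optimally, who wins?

Nim-sum: 1 ^ 22 ^ 23 ^ 27 ^ 1 = 26.
The nim-sum is 26 ≠ 0, so this is an N-position: the player to move can win; the first player has a winning move.

the first player wins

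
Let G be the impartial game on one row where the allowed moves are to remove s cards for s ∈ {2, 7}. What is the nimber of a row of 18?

Grundy values for subtraction set {2, 7}:
k:     0  1  2  3  4  5  6  7  8  9 10 11 12 13 14 15 16 17 18
g(k):  0  0  1  1  0  0  1  1  2  0  0  1  1  0  0  1  1  2  0
So g(18) = 0.

0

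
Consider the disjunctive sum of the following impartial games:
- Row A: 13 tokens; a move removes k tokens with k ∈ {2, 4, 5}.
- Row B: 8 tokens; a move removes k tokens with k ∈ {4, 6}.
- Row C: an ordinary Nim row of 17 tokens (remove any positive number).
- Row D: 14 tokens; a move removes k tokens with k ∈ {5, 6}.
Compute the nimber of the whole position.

16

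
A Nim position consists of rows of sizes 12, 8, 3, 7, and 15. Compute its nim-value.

15

Nim-sum: 12 XOR 8 XOR 3 XOR 7 XOR 15 = 15.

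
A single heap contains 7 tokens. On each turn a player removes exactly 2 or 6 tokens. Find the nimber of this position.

1

Compute g(0), g(1), … for moves {2, 6}:
g(0) = mex{} = 0
g(1) = mex{} = 0
g(2) = mex{0} = 1
g(3) = mex{0} = 1
g(4) = mex{1} = 0
g(5) = mex{1} = 0
g(6) = mex{0} = 1
g(7) = mex{0} = 1
So g(7) = 1.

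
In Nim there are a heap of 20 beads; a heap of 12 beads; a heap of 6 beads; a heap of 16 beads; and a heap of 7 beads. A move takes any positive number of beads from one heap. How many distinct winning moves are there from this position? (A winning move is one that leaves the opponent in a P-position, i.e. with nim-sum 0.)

1

Bitwise XOR of the heap sizes:
  10100  (20)
  01100  (12)
  00110  (6)
  10000  (16)
  00111  (7)
  -----
  01001  (9)
The overall nim-sum is X = 9. A heap of size p has a winning move iff p XOR X < p (reduce it to p XOR X).
  20: 20 XOR 9 = 29 ≥ 20 — no move.
  12: 12 XOR 9 = 5 < 12 — winning move (to 5).
  6: 6 XOR 9 = 15 ≥ 6 — no move.
  16: 16 XOR 9 = 25 ≥ 16 — no move.
  7: 7 XOR 9 = 14 ≥ 7 — no move.
That gives 1 winning move.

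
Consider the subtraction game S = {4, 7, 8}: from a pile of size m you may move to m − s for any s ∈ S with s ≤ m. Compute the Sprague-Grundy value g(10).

Compute g(0), g(1), … for moves {4, 7, 8}:
g(0) = mex{} = 0
g(1) = mex{} = 0
g(2) = mex{} = 0
g(3) = mex{} = 0
g(4) = mex{0} = 1
g(5) = mex{0} = 1
g(6) = mex{0} = 1
g(7) = mex{0} = 1
g(8) = mex{0,1} = 2
g(9) = mex{0,1} = 2
g(10) = mex{0,1} = 2
So g(10) = 2.

2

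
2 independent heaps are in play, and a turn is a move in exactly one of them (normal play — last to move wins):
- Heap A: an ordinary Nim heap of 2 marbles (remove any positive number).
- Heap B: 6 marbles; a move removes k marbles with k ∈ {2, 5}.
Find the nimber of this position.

Heap A is a plain Nim heap of size 2, so its Grundy value is 2.
For heap B, compute g(0), g(1), … with moves {2, 5}:
k:     0  1  2  3  4  5  6
g(k):  0  0  1  1  0  2  1
So g(6) = 1.
The value of a disjunctive sum is the nim-sum of the parts.
Combined value = 2 XOR 1 = 3.

3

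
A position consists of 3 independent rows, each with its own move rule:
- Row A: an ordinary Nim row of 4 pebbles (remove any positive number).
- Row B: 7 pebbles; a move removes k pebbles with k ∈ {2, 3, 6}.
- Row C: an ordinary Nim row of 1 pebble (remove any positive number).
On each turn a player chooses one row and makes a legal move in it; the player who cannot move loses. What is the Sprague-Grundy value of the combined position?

Row A is a plain Nim row of size 4, so its Grundy value is 4.
For row B, compute g(0), g(1), … with moves {2, 3, 6}:
g(0) = mex{} = 0
g(1) = mex{} = 0
g(2) = mex{0} = 1
g(3) = mex{0} = 1
g(4) = mex{0,1} = 2
g(5) = mex{1} = 0
g(6) = mex{0,1,2} = 3
g(7) = mex{0,2} = 1
So g(7) = 1.
Row C is a plain Nim row of size 1, so its Grundy value is 1.
The value of a disjunctive sum is the nim-sum of the parts.
Combined value = 4 ⊕ 1 ⊕ 1 = 4.

4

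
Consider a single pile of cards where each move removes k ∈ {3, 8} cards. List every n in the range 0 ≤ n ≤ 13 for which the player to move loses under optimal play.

0, 1, 2, 6, 7, 11, 12, 13

Compute g(0), g(1), … for moves {3, 8}:
k:     0  1  2  3  4  5  6  7  8  9 10 11 12 13
g(k):  0  0  0  1  1  1  0  0  2  1  1  0  0  0
The P-positions (g = 0) in 0..13 are 0, 1, 2, 6, 7, 11, 12, 13.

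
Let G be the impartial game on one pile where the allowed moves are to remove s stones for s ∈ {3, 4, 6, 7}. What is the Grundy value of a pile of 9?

3

Grundy values for subtraction set {3, 4, 6, 7}:
k:     0  1  2  3  4  5  6  7  8  9
g(k):  0  0  0  1  1  1  2  2  2  3
So g(9) = 3.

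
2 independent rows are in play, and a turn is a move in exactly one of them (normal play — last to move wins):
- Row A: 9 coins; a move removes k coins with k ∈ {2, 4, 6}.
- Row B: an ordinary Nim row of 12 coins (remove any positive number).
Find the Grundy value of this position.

For row A, compute g(0), g(1), … with moves {2, 4, 6}:
k:     0  1  2  3  4  5  6  7  8  9
g(k):  0  0  1  1  2  2  3  3  0  0
So g(9) = 0.
Row B is a plain Nim row of size 12, so its Grundy value is 12.
The value of a disjunctive sum is the nim-sum of the parts.
Combined value = 0 XOR 12 = 12.

12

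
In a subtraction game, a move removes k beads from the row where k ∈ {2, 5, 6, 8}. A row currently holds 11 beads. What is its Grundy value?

0

Compute g(0), g(1), … for moves {2, 5, 6, 8}:
g(0) = mex{} = 0
g(1) = mex{} = 0
g(2) = mex{0} = 1
g(3) = mex{0} = 1
g(4) = mex{1} = 0
g(5) = mex{0,1} = 2
g(6) = mex{0} = 1
g(7) = mex{0,1,2} = 3
g(8) = mex{0,1} = 2
g(9) = mex{0,1,3} = 2
g(10) = mex{0,1,2} = 3
g(11) = mex{1,2} = 0
So g(11) = 0.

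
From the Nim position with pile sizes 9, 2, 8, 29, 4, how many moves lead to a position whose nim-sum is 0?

1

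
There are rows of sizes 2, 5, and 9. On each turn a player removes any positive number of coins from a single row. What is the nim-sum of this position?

Compute the nim-sum pairwise:
2 ⊕ 5 = 7
7 ⊕ 9 = 14

14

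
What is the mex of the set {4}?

0

0 is not in the set, so the mex is 0.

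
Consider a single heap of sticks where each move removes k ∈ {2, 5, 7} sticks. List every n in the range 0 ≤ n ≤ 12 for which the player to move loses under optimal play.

Grundy values for subtraction set {2, 5, 7}:
g(0) = mex{} = 0
g(1) = mex{} = 0
g(2) = mex{0} = 1
g(3) = mex{0} = 1
g(4) = mex{1} = 0
g(5) = mex{0,1} = 2
g(6) = mex{0} = 1
g(7) = mex{0,1,2} = 3
g(8) = mex{0,1} = 2
g(9) = mex{0,1,3} = 2
g(10) = mex{1,2} = 0
g(11) = mex{0,1,2} = 3
g(12) = mex{0,2,3} = 1
The P-positions (g = 0) in 0..12 are 0, 1, 4, 10.

0, 1, 4, 10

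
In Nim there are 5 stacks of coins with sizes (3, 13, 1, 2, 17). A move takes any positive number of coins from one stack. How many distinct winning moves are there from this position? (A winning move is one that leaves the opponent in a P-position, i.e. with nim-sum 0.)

1

Write each in binary and XOR column by column:
  00011  (3)
  01101  (13)
  00001  (1)
  00010  (2)
  10001  (17)
  -----
  11100  (28)
The overall nim-sum is X = 28. A stack of size p has a winning move iff p XOR X < p (reduce it to p XOR X).
  3: 3 XOR 28 = 31 ≥ 3 — no move.
  13: 13 XOR 28 = 17 ≥ 13 — no move.
  1: 1 XOR 28 = 29 ≥ 1 — no move.
  2: 2 XOR 28 = 30 ≥ 2 — no move.
  17: 17 XOR 28 = 13 < 17 — winning move (to 13).
That gives 1 winning move.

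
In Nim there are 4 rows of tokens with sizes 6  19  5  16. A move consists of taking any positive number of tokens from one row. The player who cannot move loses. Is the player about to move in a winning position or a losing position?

Bitwise XOR of the heap sizes:
  00110  (6)
  10011  (19)
  00101  (5)
  10000  (16)
  -----
  00000  (0)
The nim-sum is 0, so this is a P-position: the player to move is in a losing position under optimal play.

Losing position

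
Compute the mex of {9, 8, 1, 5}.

0 is not in the set, so the mex is 0.

0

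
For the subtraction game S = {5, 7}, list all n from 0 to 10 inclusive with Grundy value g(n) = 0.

0, 1, 2, 3, 4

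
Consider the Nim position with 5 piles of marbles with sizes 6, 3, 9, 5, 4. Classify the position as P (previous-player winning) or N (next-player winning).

N-position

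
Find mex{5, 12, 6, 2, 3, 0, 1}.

4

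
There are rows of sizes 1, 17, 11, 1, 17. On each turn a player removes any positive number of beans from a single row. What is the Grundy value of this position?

11

In binary:
  00001  (1)
  10001  (17)
  01011  (11)
  00001  (1)
  10001  (17)
  -----
  01011  (11)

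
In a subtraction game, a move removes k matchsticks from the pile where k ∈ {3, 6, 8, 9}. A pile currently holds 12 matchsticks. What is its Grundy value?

0

Compute g(0), g(1), … for moves {3, 6, 8, 9}:
g(0) = mex{} = 0
g(1) = mex{} = 0
g(2) = mex{} = 0
g(3) = mex{0} = 1
g(4) = mex{0} = 1
g(5) = mex{0} = 1
g(6) = mex{0,1} = 2
g(7) = mex{0,1} = 2
g(8) = mex{0,1} = 2
g(9) = mex{0,1,2} = 3
g(10) = mex{0,1,2} = 3
g(11) = mex{0,1,2} = 3
g(12) = mex{1,2,3} = 0
So g(12) = 0.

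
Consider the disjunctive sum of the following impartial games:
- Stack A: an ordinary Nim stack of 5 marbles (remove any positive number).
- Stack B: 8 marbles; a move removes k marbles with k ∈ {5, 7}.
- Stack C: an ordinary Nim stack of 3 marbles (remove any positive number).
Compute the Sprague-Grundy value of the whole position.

7

Stack A is a plain Nim stack of size 5, so its Grundy value is 5.
Grundy values for stack B (subtraction set {5, 7}):
g(0) = mex{} = 0
g(1) = mex{} = 0
g(2) = mex{} = 0
g(3) = mex{} = 0
g(4) = mex{} = 0
g(5) = mex{0} = 1
g(6) = mex{0} = 1
g(7) = mex{0} = 1
g(8) = mex{0} = 1
So g(8) = 1.
Stack C is a plain Nim stack of size 3, so its Grundy value is 3.
The value of a disjunctive sum is the nim-sum of the parts.
Combined value = 5 XOR 1 XOR 3 = 7.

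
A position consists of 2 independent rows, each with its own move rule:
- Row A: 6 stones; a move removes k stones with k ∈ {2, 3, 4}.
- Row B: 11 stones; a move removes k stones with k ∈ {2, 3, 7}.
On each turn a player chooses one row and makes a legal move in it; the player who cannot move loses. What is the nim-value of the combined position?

0

For row A, compute g(0), g(1), … with moves {2, 3, 4}:
k:     0  1  2  3  4  5  6
g(k):  0  0  1  1  2  2  0
So g(6) = 0.
For row B, compute g(0), g(1), … with moves {2, 3, 7}:
g(0) = mex{} = 0
g(1) = mex{} = 0
g(2) = mex{0} = 1
g(3) = mex{0} = 1
g(4) = mex{0,1} = 2
g(5) = mex{1} = 0
g(6) = mex{1,2} = 0
g(7) = mex{0,2} = 1
g(8) = mex{0} = 1
g(9) = mex{0,1} = 2
g(10) = mex{1} = 0
g(11) = mex{1,2} = 0
So g(11) = 0.
The value of a disjunctive sum is the nim-sum of the parts.
Combined value = 0 XOR 0 = 0.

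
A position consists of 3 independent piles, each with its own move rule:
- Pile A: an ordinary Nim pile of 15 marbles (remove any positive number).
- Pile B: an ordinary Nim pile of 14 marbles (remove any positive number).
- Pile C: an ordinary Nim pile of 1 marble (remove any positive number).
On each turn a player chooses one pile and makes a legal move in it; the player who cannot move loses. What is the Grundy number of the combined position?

Pile A is a plain Nim pile of size 15, so its Grundy value is 15.
Pile B is a plain Nim pile of size 14, so its Grundy value is 14.
Pile C is a plain Nim pile of size 1, so its Grundy value is 1.
The value of a disjunctive sum is the nim-sum of the parts.
Combined value = 15 ⊕ 14 ⊕ 1 = 0.

0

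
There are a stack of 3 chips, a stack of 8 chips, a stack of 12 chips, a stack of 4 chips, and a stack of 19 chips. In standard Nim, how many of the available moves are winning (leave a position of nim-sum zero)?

1

Bitwise XOR of the heap sizes:
  00011  (3)
  01000  (8)
  01100  (12)
  00100  (4)
  10011  (19)
  -----
  10000  (16)
The overall nim-sum is X = 16. A stack of size p has a winning move iff p XOR X < p (reduce it to p XOR X).
  3: 3 XOR 16 = 19 ≥ 3 — no move.
  8: 8 XOR 16 = 24 ≥ 8 — no move.
  12: 12 XOR 16 = 28 ≥ 12 — no move.
  4: 4 XOR 16 = 20 ≥ 4 — no move.
  19: 19 XOR 16 = 3 < 19 — winning move (to 3).
That gives 1 winning move.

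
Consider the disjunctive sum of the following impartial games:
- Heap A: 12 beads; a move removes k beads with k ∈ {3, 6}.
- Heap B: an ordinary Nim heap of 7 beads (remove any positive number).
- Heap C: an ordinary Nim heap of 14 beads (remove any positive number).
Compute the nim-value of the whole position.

8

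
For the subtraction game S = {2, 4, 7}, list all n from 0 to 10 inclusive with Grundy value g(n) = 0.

Compute g(0), g(1), … for moves {2, 4, 7}:
k:     0  1  2  3  4  5  6  7  8  9 10
g(k):  0  0  1  1  2  2  0  3  1  0  2
The P-positions (g = 0) in 0..10 are 0, 1, 6, 9.

0, 1, 6, 9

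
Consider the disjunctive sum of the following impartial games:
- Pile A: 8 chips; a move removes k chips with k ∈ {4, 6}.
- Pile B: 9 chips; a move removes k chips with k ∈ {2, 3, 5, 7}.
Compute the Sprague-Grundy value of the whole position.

Grundy values for pile A (subtraction set {4, 6}):
g(0) = mex{} = 0
g(1) = mex{} = 0
g(2) = mex{} = 0
g(3) = mex{} = 0
g(4) = mex{0} = 1
g(5) = mex{0} = 1
g(6) = mex{0} = 1
g(7) = mex{0} = 1
g(8) = mex{0,1} = 2
So g(8) = 2.
Grundy values for pile B (subtraction set {2, 3, 5, 7}):
g(0) = mex{} = 0
g(1) = mex{} = 0
g(2) = mex{0} = 1
g(3) = mex{0} = 1
g(4) = mex{0,1} = 2
g(5) = mex{0,1} = 2
g(6) = mex{0,1,2} = 3
g(7) = mex{0,1,2} = 3
g(8) = mex{0,1,2,3} = 4
g(9) = mex{1,2,3} = 0
So g(9) = 0.
By the Sprague-Grundy theorem, the Grundy value of a sum of independent games is the XOR of the component values.
Combined value = 2 ⊕ 0 = 2.

2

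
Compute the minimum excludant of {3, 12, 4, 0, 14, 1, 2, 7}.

The values 0, 1, 2, 3, 4 are all present; 5 is the first non-negative integer missing from the set.

5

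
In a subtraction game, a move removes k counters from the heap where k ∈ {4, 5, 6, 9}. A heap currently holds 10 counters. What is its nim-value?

2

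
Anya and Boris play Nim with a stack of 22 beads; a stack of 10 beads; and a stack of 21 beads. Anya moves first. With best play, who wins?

Anya wins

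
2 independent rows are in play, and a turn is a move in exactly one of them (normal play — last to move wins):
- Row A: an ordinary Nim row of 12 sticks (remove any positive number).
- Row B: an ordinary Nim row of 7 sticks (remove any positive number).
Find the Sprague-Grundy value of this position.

11

Row A is a plain Nim row of size 12, so its Grundy value is 12.
Row B is a plain Nim row of size 7, so its Grundy value is 7.
By the Sprague-Grundy theorem, the Grundy value of a sum of independent games is the XOR of the component values.
Combined value = 12 ⊕ 7 = 11.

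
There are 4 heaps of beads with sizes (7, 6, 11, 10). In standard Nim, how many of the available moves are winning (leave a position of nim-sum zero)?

Compute the nim-sum pairwise:
7 XOR 6 = 1
1 XOR 11 = 10
10 XOR 10 = 0
The nim-sum is already 0, so every move leaves a nonzero nim-sum — there are no winning moves.

0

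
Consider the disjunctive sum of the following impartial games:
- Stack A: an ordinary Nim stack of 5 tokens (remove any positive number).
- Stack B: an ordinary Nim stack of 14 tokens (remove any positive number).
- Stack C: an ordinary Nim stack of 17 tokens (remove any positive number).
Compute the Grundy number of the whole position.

26

Stack A is a plain Nim stack of size 5, so its Grundy value is 5.
Stack B is a plain Nim stack of size 14, so its Grundy value is 14.
Stack C is a plain Nim stack of size 17, so its Grundy value is 17.
The value of a disjunctive sum is the nim-sum of the parts.
Combined value = 5 ⊕ 14 ⊕ 17 = 26.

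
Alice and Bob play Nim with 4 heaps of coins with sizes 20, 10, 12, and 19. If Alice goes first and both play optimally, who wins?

Alice wins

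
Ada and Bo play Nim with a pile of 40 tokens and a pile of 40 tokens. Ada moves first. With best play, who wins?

Bitwise XOR of the heap sizes:
  101000  (40)
  101000  (40)
  ------
  000000  (0)
The nim-sum is 0, so this is a P-position: the player to move is in a losing position under optimal play; Ada is about to move from it and so loses — Bo wins.

Bo wins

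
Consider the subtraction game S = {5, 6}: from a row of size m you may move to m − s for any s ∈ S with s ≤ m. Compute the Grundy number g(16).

Compute g(0), g(1), … for moves {5, 6}:
k:     0  1  2  3  4  5  6  7  8  9 10 11 12 13 14 15 16
g(k):  0  0  0  0  0  1  1  1  1  1  2  0  0  0  0  0  1
So g(16) = 1.

1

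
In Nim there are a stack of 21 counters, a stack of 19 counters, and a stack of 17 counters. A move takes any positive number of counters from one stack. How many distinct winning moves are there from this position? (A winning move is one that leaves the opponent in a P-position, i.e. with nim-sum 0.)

Nim-sum: 21 ^ 19 ^ 17 = 23.
The overall nim-sum is X = 23. A stack of size p has a winning move iff p XOR X < p (reduce it to p XOR X).
  21: 21 XOR 23 = 2 < 21 — winning move (to 2).
  19: 19 XOR 23 = 4 < 19 — winning move (to 4).
  17: 17 XOR 23 = 6 < 17 — winning move (to 6).
That gives 3 winning moves.

3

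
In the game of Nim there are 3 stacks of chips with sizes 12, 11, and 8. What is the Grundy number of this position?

15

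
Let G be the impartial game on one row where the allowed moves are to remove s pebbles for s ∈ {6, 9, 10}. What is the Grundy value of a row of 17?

0

Compute g(0), g(1), … for moves {6, 9, 10}:
k:     0  1  2  3  4  5  6  7  8  9 10 11 12 13 14 15 16 17
g(k):  0  0  0  0  0  0  1  1  1  1  1  1  2  2  2  2  0  0
So g(17) = 0.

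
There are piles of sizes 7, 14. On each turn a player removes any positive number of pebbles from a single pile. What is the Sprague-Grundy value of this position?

9

Compute the nim-sum pairwise:
7 XOR 14 = 9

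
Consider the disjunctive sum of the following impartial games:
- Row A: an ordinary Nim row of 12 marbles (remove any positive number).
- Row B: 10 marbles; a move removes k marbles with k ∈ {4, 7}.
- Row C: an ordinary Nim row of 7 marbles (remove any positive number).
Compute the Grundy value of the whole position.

9

Row A is a plain Nim row of size 12, so its Grundy value is 12.
Build the Grundy sequence for row B with g(k) = mex{g(k−s) : s ∈ {4, 7}, s ≤ k}:
k:     0  1  2  3  4  5  6  7  8  9 10
g(k):  0  0  0  0  1  1  1  1  2  2  2
So g(10) = 2.
Row C is a plain Nim row of size 7, so its Grundy value is 7.
The value of a disjunctive sum is the nim-sum of the parts.
Combined value = 12 ⊕ 2 ⊕ 7 = 9.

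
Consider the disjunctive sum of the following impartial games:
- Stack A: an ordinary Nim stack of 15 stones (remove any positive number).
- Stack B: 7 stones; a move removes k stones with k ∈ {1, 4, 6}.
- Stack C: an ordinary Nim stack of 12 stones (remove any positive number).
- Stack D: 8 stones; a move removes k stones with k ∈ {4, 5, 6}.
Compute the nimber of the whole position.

Stack A is a plain Nim stack of size 15, so its Grundy value is 15.
Grundy values for stack B (subtraction set {1, 4, 6}):
g(0) = mex{} = 0
g(1) = mex{0} = 1
g(2) = mex{1} = 0
g(3) = mex{0} = 1
g(4) = mex{0,1} = 2
g(5) = mex{1,2} = 0
g(6) = mex{0} = 1
g(7) = mex{1} = 0
So g(7) = 0.
Stack C is a plain Nim stack of size 12, so its Grundy value is 12.
For stack D, compute g(0), g(1), … with moves {4, 5, 6}:
k:     0  1  2  3  4  5  6  7  8
g(k):  0  0  0  0  1  1  1  1  2
So g(8) = 2.
The value of a disjunctive sum is the nim-sum of the parts.
Combined value = 15 XOR 0 XOR 12 XOR 2 = 1.

1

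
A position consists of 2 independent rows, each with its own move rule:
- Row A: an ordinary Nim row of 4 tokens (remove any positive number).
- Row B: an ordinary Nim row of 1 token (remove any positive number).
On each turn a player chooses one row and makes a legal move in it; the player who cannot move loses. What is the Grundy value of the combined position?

5

Row A is a plain Nim row of size 4, so its Grundy value is 4.
Row B is a plain Nim row of size 1, so its Grundy value is 1.
By the Sprague-Grundy theorem, the Grundy value of a sum of independent games is the XOR of the component values.
Combined value = 4 ⊕ 1 = 5.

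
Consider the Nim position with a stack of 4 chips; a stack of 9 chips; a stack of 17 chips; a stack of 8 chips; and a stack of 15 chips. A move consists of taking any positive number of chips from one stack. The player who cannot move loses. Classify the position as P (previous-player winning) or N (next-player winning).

Nim-sum: 4 ^ 9 ^ 17 ^ 8 ^ 15 = 27.
The nim-sum is 27 ≠ 0, so this is an N-position: the player to move can win.

N-position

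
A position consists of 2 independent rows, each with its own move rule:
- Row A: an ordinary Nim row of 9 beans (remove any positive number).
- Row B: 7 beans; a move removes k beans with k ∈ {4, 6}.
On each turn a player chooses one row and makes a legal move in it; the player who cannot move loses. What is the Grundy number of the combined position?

Row A is a plain Nim row of size 9, so its Grundy value is 9.
For row B, compute g(0), g(1), … with moves {4, 6}:
k:     0  1  2  3  4  5  6  7
g(k):  0  0  0  0  1  1  1  1
So g(7) = 1.
The value of a disjunctive sum is the nim-sum of the parts.
Combined value = 9 ⊕ 1 = 8.

8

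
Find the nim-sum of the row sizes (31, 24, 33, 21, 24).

In binary:
  011111  (31)
  011000  (24)
  100001  (33)
  010101  (21)
  011000  (24)
  ------
  101011  (43)

43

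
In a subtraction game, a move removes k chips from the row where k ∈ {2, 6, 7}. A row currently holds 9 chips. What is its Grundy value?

Compute g(0), g(1), … for moves {2, 6, 7}:
k:     0  1  2  3  4  5  6  7  8  9
g(k):  0  0  1  1  0  0  1  1  2  0
So g(9) = 0.

0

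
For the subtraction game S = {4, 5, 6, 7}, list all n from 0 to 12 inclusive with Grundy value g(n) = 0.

0, 1, 2, 3, 11, 12

Build the Grundy sequence with g(k) = mex{g(k−s) : s ∈ {4, 5, 6, 7}, s ≤ k}:
g(0) = mex{} = 0
g(1) = mex{} = 0
g(2) = mex{} = 0
g(3) = mex{} = 0
g(4) = mex{0} = 1
g(5) = mex{0} = 1
g(6) = mex{0} = 1
g(7) = mex{0} = 1
g(8) = mex{0,1} = 2
g(9) = mex{0,1} = 2
g(10) = mex{0,1} = 2
g(11) = mex{1} = 0
g(12) = mex{1,2} = 0
The P-positions (g = 0) in 0..12 are 0, 1, 2, 3, 11, 12.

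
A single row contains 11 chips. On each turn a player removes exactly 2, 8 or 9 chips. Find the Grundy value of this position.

0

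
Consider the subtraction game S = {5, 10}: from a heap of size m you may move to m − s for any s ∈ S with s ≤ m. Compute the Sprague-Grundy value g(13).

Compute g(0), g(1), … for moves {5, 10}:
k:     0  1  2  3  4  5  6  7  8  9 10 11 12 13
g(k):  0  0  0  0  0  1  1  1  1  1  2  2  2  2
So g(13) = 2.

2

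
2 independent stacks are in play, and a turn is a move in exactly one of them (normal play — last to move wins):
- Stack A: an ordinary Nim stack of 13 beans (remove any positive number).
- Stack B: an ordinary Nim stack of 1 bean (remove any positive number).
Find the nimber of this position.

12

Stack A is a plain Nim stack of size 13, so its Grundy value is 13.
Stack B is a plain Nim stack of size 1, so its Grundy value is 1.
By the Sprague-Grundy theorem, the Grundy value of a sum of independent games is the XOR of the component values.
Combined value = 13 ⊕ 1 = 12.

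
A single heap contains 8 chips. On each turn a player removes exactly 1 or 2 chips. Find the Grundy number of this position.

2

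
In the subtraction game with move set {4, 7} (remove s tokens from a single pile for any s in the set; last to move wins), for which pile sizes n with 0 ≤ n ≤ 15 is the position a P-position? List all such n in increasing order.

Grundy values for subtraction set {4, 7}:
k:     0  1  2  3  4  5  6  7  8  9 10 11 12 13 14 15
g(k):  0  0  0  0  1  1  1  1  2  2  2  0  0  0  0  1
The P-positions (g = 0) in 0..15 are 0, 1, 2, 3, 11, 12, 13, 14.

0, 1, 2, 3, 11, 12, 13, 14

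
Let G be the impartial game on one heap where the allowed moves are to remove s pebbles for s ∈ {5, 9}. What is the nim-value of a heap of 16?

Build the Grundy sequence with g(k) = mex{g(k−s) : s ∈ {5, 9}, s ≤ k}:
k:     0  1  2  3  4  5  6  7  8  9 10 11 12 13 14 15 16
g(k):  0  0  0  0  0  1  1  1  1  1  2  2  2  2  0  0  0
So g(16) = 0.

0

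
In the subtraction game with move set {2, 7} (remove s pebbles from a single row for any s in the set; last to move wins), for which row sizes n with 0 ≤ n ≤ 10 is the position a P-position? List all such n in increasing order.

0, 1, 4, 5, 9, 10

Grundy values for subtraction set {2, 7}:
k:     0  1  2  3  4  5  6  7  8  9 10
g(k):  0  0  1  1  0  0  1  1  2  0  0
The P-positions (g = 0) in 0..10 are 0, 1, 4, 5, 9, 10.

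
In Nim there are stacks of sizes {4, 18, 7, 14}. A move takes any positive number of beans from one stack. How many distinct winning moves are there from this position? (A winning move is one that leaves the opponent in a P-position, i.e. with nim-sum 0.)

1

Nim-sum: 4 XOR 18 XOR 7 XOR 14 = 31.
The overall nim-sum is X = 31. A stack of size p has a winning move iff p XOR X < p (reduce it to p XOR X).
  4: 4 XOR 31 = 27 ≥ 4 — no move.
  18: 18 XOR 31 = 13 < 18 — winning move (to 13).
  7: 7 XOR 31 = 24 ≥ 7 — no move.
  14: 14 XOR 31 = 17 ≥ 14 — no move.
That gives 1 winning move.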